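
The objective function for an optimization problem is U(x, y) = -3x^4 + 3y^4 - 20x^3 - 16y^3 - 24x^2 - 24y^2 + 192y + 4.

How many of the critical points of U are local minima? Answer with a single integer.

2

U separates as a function of x plus a function of y, so ∇U=0 decouples.
∂U/∂x = -12x(x + 1)(x + 4) = 0 at x ∈ {-4, -1, 0}; ∂U/∂y = 12(y - 4)(y - 2)(y + 2) = 0 at y ∈ {-2, 2, 4}.
The Hessian is diagonal: diag(U_xx, U_yy). Second derivatives: U_xx(-4)=-144, U_xx(-1)=36, U_xx(0)=-48; U_yy(-2)=288, U_yy(2)=-96, U_yy(4)=144.
Local minima occur where both diagonal entries positive: (-1, -2), (-1, 4). Count: 2.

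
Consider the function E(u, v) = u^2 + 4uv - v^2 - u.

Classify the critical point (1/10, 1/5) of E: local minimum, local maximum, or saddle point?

The Hessian of E is constant: H = [[2, 4], [4, -2]].
det(H) = 2·(-2) − 4² = -20.
Since det(H) < 0, H is indefinite and the critical point is a saddle point.

saddle point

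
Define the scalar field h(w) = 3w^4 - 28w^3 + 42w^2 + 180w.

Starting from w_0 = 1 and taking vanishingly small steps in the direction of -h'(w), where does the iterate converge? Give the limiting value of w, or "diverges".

-1

h'(w) = 12(w - 5)(w - 3)(w + 1), so h'(1) = 192.
Gradient descent moves in the -h' direction, i.e. w is decreasing.
The nearest critical point in that direction is w = -1, where h'' = 288 > 0 (a local minimum). The iterate converges there.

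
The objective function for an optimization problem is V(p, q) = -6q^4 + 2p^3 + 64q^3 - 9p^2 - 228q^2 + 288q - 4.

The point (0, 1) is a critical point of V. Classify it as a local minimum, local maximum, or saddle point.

The mixed partial ∂²V/∂p∂q is 0, so the Hessian at any point is diag(V_pp, V_qq) = diag(6(2p - 3), 24(-3q^2 + 16q - 19)).
At (0, 1): H = diag(-18, -144).
Both eigenvalues are negative, so H is negative definite: a local maximum.

local maximum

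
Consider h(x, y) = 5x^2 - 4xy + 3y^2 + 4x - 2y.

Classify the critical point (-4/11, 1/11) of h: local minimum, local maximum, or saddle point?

local minimum

The Hessian of h is constant: H = [[10, -4], [-4, 6]].
det(H) = 10·6 − (-4)² = 44.
det(H) > 0 and tr(H) = 16 > 0, so H is positive definite and the point is a local minimum.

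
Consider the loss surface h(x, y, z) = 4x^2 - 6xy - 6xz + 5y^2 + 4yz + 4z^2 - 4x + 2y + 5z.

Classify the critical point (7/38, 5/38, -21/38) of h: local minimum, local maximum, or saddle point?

The Hessian is constant: H = [[8, -6, -6], [-6, 10, 4], [-6, 4, 8]].
Leading principal minors: Δ₁ = 8, Δ₂ = 44, Δ₃ = 152.
All leading minors are positive, so H is positive definite: a local minimum.

local minimum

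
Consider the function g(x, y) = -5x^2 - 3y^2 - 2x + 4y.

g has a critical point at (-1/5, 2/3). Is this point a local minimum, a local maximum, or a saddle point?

local maximum

The Hessian of g is constant: H = [[-10, 0], [0, -6]].
det(H) = (-10)·(-6) − 0² = 60.
det(H) > 0 and tr(H) = -16 < 0, so H is negative definite and the point is a local maximum.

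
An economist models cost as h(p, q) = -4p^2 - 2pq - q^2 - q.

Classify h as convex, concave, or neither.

h is quadratic, so its Hessian is the constant matrix H = [[-8, -2], [-2, -2]].
det(H) = 12, tr(H) = -10.
det(H) > 0 and tr(H) < 0, so H is negative definite everywhere: concave.

concave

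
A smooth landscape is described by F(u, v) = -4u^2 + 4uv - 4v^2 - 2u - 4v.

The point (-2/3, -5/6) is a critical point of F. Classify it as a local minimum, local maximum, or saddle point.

The Hessian of F is constant: H = [[-8, 4], [4, -8]].
det(H) = (-8)·(-8) − 4² = 48.
det(H) > 0 and tr(H) = -16 < 0, so H is negative definite and the point is a local maximum.

local maximum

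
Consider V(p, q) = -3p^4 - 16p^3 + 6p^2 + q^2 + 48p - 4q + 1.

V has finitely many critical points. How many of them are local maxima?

0

V separates as a function of p plus a function of q, so ∇V=0 decouples.
∂V/∂p = -12(p - 1)(p + 1)(p + 4) = 0 at p ∈ {-4, -1, 1}; ∂V/∂q = 2(q - 2) = 0 at q ∈ {2}.
The Hessian is diagonal: diag(V_pp, V_qq). Second derivatives: V_pp(-4)=-180, V_pp(-1)=72, V_pp(1)=-120; V_qq(2)=2.
Local maxima occur where both diagonal entries negative: none. Count: 0.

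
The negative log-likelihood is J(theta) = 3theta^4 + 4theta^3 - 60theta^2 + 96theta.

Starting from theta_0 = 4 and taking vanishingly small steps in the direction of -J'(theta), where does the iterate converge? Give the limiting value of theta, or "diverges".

2

J'(theta) = 12(theta - 2)(theta - 1)(theta + 4), so J'(4) = 576.
Gradient descent moves in the -J' direction, i.e. theta is decreasing.
The nearest critical point in that direction is theta = 2, where J'' = 72 > 0 (a local minimum). The iterate converges there.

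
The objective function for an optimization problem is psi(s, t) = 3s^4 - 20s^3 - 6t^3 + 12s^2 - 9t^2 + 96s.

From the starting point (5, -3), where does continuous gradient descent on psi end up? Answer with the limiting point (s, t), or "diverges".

(4, -1)

psi is separable, so gradient descent decouples: s follows -∂psi/∂s, t follows -∂psi/∂t.
∂psi/∂s = 12(s - 4)(s - 2)(s + 1); at s=5 this is 216, so s decreases.
∂psi/∂t = -18t(t + 1); at t=-3 this is -108, so t increases.
s converges to its nearest critical value 4 (a local min of the s-part); t converges to -1. The iterate converges to (4, -1).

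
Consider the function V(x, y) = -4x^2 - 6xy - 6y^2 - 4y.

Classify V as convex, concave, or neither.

concave

V is quadratic, so its Hessian is the constant matrix H = [[-8, -6], [-6, -12]].
det(H) = 60, tr(H) = -20.
det(H) > 0 and tr(H) < 0, so H is negative definite everywhere: concave.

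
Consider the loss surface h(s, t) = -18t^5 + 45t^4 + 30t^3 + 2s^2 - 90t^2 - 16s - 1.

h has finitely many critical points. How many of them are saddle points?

h separates as a function of s plus a function of t, so ∇h=0 decouples.
∂h/∂s = 4(s - 4) = 0 at s ∈ {4}; ∂h/∂t = -90t(t - 2)(t - 1)(t + 1) = 0 at t ∈ {-1, 0, 1, 2}.
The Hessian is diagonal: diag(h_ss, h_tt). Second derivatives: h_ss(4)=4; h_tt(-1)=540, h_tt(0)=-180, h_tt(1)=180, h_tt(2)=-540.
Saddle points occur where the two diagonal entries have opposite signs: (4, 0), (4, 2). Count: 2.

2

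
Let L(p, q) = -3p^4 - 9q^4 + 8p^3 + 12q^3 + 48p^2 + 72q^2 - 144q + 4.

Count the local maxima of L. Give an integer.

L separates as a function of p plus a function of q, so ∇L=0 decouples.
∂L/∂p = -12p(p - 4)(p + 2) = 0 at p ∈ {-2, 0, 4}; ∂L/∂q = -36(q - 2)(q - 1)(q + 2) = 0 at q ∈ {-2, 1, 2}.
The Hessian is diagonal: diag(L_pp, L_qq). Second derivatives: L_pp(-2)=-144, L_pp(0)=96, L_pp(4)=-288; L_qq(-2)=-432, L_qq(1)=108, L_qq(2)=-144.
Local maxima occur where both diagonal entries negative: (-2, -2), (-2, 2), (4, -2), (4, 2). Count: 4.

4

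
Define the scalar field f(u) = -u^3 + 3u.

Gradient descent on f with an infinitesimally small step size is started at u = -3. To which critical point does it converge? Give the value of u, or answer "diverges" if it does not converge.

-1

f'(u) = -3(u - 1)(u + 1), so f'(-3) = -24.
Gradient descent moves in the -f' direction, i.e. u is increasing.
The nearest critical point in that direction is u = -1, where f'' = 6 > 0 (a local minimum). The iterate converges there.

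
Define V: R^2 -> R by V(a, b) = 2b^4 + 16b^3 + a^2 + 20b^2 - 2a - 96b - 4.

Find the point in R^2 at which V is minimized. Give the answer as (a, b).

(1, 1)

V(a,b) separates as P(a) + Q(b) − 4, so its minimum is min P + min Q − 4.
P'(a) = 2a - 2 vanishes at a ∈ {1}; Q'(b) = 8(b - 1)(b + 3)(b + 4) vanishes at b ∈ {-4, -3, 1}.
Local minima of P (where P''>0): P(1)=-1. Local minima of Q: Q(-4)=192, Q(1)=-58.
So the global minimum of V is P(1) + Q(1) − 4 = -1 − 58 − 4 = -63, attained at (1, 1).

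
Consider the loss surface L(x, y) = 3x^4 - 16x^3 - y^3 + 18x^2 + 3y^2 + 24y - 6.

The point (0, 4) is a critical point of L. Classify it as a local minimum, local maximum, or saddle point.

saddle point

The mixed partial ∂²L/∂x∂y is 0, so the Hessian at any point is diag(L_xx, L_yy) = diag(12(3x^2 - 8x + 3), 6(-y + 1)).
At (0, 4): H = diag(36, -18).
The eigenvalues have opposite signs, so H is indefinite: a saddle point.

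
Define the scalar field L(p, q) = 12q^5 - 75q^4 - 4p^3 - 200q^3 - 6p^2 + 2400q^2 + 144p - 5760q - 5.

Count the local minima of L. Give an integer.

2

L separates as a function of p plus a function of q, so ∇L=0 decouples.
∂L/∂p = -12(p - 3)(p + 4) = 0 at p ∈ {-4, 3}; ∂L/∂q = 60(q - 4)(q - 3)(q - 2)(q + 4) = 0 at q ∈ {-4, 2, 3, 4}.
The Hessian is diagonal: diag(L_pp, L_qq). Second derivatives: L_pp(-4)=84, L_pp(3)=-84; L_qq(-4)=-20160, L_qq(2)=720, L_qq(3)=-420, L_qq(4)=960.
Local minima occur where both diagonal entries positive: (-4, 2), (-4, 4). Count: 2.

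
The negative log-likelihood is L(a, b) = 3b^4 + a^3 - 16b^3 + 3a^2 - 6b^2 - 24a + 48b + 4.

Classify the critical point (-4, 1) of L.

The mixed partial ∂²L/∂a∂b is 0, so the Hessian at any point is diag(L_aa, L_bb) = diag(6(a + 1), 12(3b^2 - 8b - 1)).
At (-4, 1): H = diag(-18, -72).
Both eigenvalues are negative, so H is negative definite: a local maximum.

local maximum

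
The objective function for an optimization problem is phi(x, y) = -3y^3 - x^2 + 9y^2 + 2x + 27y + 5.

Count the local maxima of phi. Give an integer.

phi separates as a function of x plus a function of y, so ∇phi=0 decouples.
∂phi/∂x = -2(x - 1) = 0 at x ∈ {1}; ∂phi/∂y = -9(y - 3)(y + 1) = 0 at y ∈ {-1, 3}.
The Hessian is diagonal: diag(phi_xx, phi_yy). Second derivatives: phi_xx(1)=-2; phi_yy(-1)=36, phi_yy(3)=-36.
Local maxima occur where both diagonal entries negative: (1, 3). Count: 1.

1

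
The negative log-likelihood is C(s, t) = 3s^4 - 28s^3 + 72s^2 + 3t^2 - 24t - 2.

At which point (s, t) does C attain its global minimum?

(0, 4)

C(s,t) separates as P(s) + Q(t) − 2, so its minimum is min P + min Q − 2.
P'(s) = 12s(s - 4)(s - 3) vanishes at s ∈ {0, 3, 4}; Q'(t) = 6(t - 4) vanishes at t ∈ {4}.
Local minima of P (where P''>0): P(0)=0, P(4)=128. Local minima of Q: Q(4)=-48.
So the global minimum of C is P(0) + Q(4) − 2 = 0 − 48 − 2 = -50, attained at (0, 4).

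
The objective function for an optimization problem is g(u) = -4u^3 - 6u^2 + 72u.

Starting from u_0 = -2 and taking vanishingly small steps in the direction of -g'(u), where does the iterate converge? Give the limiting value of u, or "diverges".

g'(u) = -12(u - 2)(u + 3), so g'(-2) = 48.
Gradient descent moves in the -g' direction, i.e. u is decreasing.
The nearest critical point in that direction is u = -3, where g'' = 60 > 0 (a local minimum). The iterate converges there.

-3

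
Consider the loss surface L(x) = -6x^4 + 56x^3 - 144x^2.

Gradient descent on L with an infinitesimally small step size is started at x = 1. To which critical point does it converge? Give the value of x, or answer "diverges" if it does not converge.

L'(x) = -24x(x - 4)(x - 3), so L'(1) = -144.
Gradient descent moves in the -L' direction, i.e. x is increasing.
The nearest critical point in that direction is x = 3, where L'' = 72 > 0 (a local minimum). The iterate converges there.

3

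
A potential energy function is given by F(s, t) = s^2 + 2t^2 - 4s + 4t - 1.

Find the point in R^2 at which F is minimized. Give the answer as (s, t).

(2, -1)

F(s,t) separates as P(s) + Q(t) − 1, so its minimum is min P + min Q − 1.
P'(s) = 2s - 4 vanishes at s ∈ {2}; Q'(t) = 4(t + 1) vanishes at t ∈ {-1}.
Local minima of P (where P''>0): P(2)=-4. Local minima of Q: Q(-1)=-2.
So the global minimum of F is P(2) + Q(-1) − 1 = -4 − 2 − 1 = -7, attained at (2, -1).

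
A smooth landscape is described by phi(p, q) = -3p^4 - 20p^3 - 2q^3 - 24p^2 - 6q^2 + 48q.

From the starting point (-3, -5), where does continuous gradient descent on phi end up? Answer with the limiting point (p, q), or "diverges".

(-1, -4)

phi is separable, so gradient descent decouples: p follows -∂phi/∂p, q follows -∂phi/∂q.
∂phi/∂p = -12p(p + 1)(p + 4); at p=-3 this is -72, so p increases.
∂phi/∂q = -6(q - 2)(q + 4); at q=-5 this is -42, so q increases.
p converges to its nearest critical value -1 (a local min of the p-part); q converges to -4. The iterate converges to (-1, -4).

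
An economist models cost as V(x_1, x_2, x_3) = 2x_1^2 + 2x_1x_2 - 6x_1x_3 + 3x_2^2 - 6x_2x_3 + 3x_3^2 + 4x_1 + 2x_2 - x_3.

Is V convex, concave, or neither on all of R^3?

V is quadratic, so its Hessian is the constant matrix H = [[4, 2, -6], [2, 6, -6], [-6, -6, 6]].
Leading principal minors: 4, 20, -96.
Neither pattern holds ⇒ H is indefinite ⇒ neither convex nor concave.

neither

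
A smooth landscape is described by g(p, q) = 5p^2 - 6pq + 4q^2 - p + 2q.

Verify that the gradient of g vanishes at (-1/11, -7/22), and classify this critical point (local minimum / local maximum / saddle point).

∇g = (10p - 6q - 1, -6p + 8q + 2); substituting (-1/11, -7/22) gives ∇g = (0, 0), so (-1/11, -7/22) is indeed a critical point.
The Hessian of g is constant: H = [[10, -6], [-6, 8]].
det(H) = 10·8 − (-6)² = 44.
det(H) > 0 and tr(H) = 18 > 0, so H is positive definite and the point is a local minimum.

local minimum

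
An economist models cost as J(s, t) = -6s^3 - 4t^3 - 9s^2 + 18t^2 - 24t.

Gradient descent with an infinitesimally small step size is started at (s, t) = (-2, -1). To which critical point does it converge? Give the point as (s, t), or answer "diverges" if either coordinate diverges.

J is separable, so gradient descent decouples: s follows -∂J/∂s, t follows -∂J/∂t.
∂J/∂s = -18s(s + 1); at s=-2 this is -36, so s increases.
∂J/∂t = -12(t - 2)(t - 1); at t=-1 this is -72, so t increases.
s converges to its nearest critical value -1 (a local min of the s-part); t converges to 1. The iterate converges to (-1, 1).

(-1, 1)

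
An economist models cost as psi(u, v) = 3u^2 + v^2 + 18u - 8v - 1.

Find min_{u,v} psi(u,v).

psi(u,v) separates as P(u) + Q(v) − 1, so its minimum is min P + min Q − 1.
P'(u) = 6u + 18 vanishes at u ∈ {-3}; Q'(v) = 2v - 8 vanishes at v ∈ {4}.
Local minima of P (where P''>0): P(-3)=-27. Local minima of Q: Q(4)=-16.
So the global minimum of psi is P(-3) + Q(4) − 1 = -27 − 16 − 1 = -44, attained at (-3, 4).

-44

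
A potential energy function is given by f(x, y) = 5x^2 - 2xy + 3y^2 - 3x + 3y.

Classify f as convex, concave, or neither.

f is quadratic, so its Hessian is the constant matrix H = [[10, -2], [-2, 6]].
det(H) = 56, tr(H) = 16.
det(H) > 0 and tr(H) > 0, so H is positive definite everywhere: convex.

convex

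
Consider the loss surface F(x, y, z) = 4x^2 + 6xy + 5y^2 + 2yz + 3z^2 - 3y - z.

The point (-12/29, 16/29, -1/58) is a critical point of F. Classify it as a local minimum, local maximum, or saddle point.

The Hessian is constant: H = [[8, 6, 0], [6, 10, 2], [0, 2, 6]].
Leading principal minors: Δ₁ = 8, Δ₂ = 44, Δ₃ = 232.
All leading minors are positive, so H is positive definite: a local minimum.

local minimum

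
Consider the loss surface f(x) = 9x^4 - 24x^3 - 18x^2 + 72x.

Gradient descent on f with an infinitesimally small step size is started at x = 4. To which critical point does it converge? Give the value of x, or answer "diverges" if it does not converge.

f'(x) = 36(x - 2)(x - 1)(x + 1), so f'(4) = 1080.
Gradient descent moves in the -f' direction, i.e. x is decreasing.
The nearest critical point in that direction is x = 2, where f'' = 108 > 0 (a local minimum). The iterate converges there.

2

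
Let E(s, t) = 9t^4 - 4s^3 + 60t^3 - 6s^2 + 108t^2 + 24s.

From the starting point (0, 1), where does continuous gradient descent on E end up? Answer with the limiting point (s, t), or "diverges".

E is separable, so gradient descent decouples: s follows -∂E/∂s, t follows -∂E/∂t.
∂E/∂s = -12(s - 1)(s + 2); at s=0 this is 24, so s decreases.
∂E/∂t = 36t(t + 2)(t + 3); at t=1 this is 432, so t decreases.
s converges to its nearest critical value -2 (a local min of the s-part); t converges to 0. The iterate converges to (-2, 0).

(-2, 0)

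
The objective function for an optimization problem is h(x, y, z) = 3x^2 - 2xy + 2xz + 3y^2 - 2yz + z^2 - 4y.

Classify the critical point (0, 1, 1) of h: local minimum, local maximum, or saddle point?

The Hessian is constant: H = [[6, -2, 2], [-2, 6, -2], [2, -2, 2]].
Leading principal minors: Δ₁ = 6, Δ₂ = 32, Δ₃ = 32.
All leading minors are positive, so H is positive definite: a local minimum.

local minimum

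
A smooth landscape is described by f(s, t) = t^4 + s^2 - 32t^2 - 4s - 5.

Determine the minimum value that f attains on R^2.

f(s,t) separates as P(s) + Q(t) − 5, so its minimum is min P + min Q − 5.
P'(s) = 2s - 4 vanishes at s ∈ {2}; Q'(t) = 4t(t - 4)(t + 4) vanishes at t ∈ {-4, 0, 4}.
Local minima of P (where P''>0): P(2)=-4. Local minima of Q: Q(-4)=-256, Q(4)=-256.
So the global minimum of f is P(2) + Q(-4) − 5 = -4 − 256 − 5 = -265, attained at (2, -4).

-265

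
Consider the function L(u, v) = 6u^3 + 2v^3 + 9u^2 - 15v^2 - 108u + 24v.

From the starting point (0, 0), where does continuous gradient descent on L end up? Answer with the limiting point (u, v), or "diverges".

L is separable, so gradient descent decouples: u follows -∂L/∂u, v follows -∂L/∂v.
∂L/∂u = 18(u - 2)(u + 3); at u=0 this is -108, so u increases.
∂L/∂v = 6(v - 4)(v - 1); at v=0 this is 24, so v decreases.
The v-coordinate has no critical point in that direction and runs off to infinity.

diverges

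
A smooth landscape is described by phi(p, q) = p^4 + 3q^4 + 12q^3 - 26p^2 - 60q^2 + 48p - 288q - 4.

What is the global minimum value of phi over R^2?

-1193

phi(p,q) separates as A(p) + B(q) − 4, so its minimum is min A + min B − 4.
A'(p) = 4(p - 3)(p - 1)(p + 4) vanishes at p ∈ {-4, 1, 3}; B'(q) = 12(q - 3)(q + 2)(q + 4) vanishes at q ∈ {-4, -2, 3}.
Local minima of A (where A''>0): A(-4)=-352, A(3)=-9. Local minima of B: B(-4)=192, B(3)=-837.
So the global minimum of phi is A(-4) + B(3) − 4 = -352 − 837 − 4 = -1193, attained at (-4, 3).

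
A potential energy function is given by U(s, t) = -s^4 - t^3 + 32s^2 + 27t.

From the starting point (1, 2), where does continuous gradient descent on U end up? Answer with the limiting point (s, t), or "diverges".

U is separable, so gradient descent decouples: s follows -∂U/∂s, t follows -∂U/∂t.
∂U/∂s = -4s(s - 4)(s + 4); at s=1 this is 60, so s decreases.
∂U/∂t = -3(t - 3)(t + 3); at t=2 this is 15, so t decreases.
s converges to its nearest critical value 0 (a local min of the s-part); t converges to -3. The iterate converges to (0, -3).

(0, -3)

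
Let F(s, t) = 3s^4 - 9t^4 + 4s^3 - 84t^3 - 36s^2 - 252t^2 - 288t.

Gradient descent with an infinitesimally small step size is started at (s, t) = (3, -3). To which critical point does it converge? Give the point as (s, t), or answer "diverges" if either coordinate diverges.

(2, -2)

F is separable, so gradient descent decouples: s follows -∂F/∂s, t follows -∂F/∂t.
∂F/∂s = 12s(s - 2)(s + 3); at s=3 this is 216, so s decreases.
∂F/∂t = -36(t + 1)(t + 2)(t + 4); at t=-3 this is -72, so t increases.
s converges to its nearest critical value 2 (a local min of the s-part); t converges to -2. The iterate converges to (2, -2).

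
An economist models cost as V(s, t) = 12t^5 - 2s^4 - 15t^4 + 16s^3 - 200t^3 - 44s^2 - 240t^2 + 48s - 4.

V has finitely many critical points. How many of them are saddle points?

6

V separates as a function of s plus a function of t, so ∇V=0 decouples.
∂V/∂s = -8(s - 3)(s - 2)(s - 1) = 0 at s ∈ {1, 2, 3}; ∂V/∂t = 60t(t - 4)(t + 1)(t + 2) = 0 at t ∈ {-2, -1, 0, 4}.
The Hessian is diagonal: diag(V_ss, V_tt). Second derivatives: V_ss(1)=-16, V_ss(2)=8, V_ss(3)=-16; V_tt(-2)=-720, V_tt(-1)=300, V_tt(0)=-480, V_tt(4)=7200.
Saddle points occur where the two diagonal entries have opposite signs: (1, -1), (1, 4), (2, -2), (2, 0), (3, -1), (3, 4). Count: 6.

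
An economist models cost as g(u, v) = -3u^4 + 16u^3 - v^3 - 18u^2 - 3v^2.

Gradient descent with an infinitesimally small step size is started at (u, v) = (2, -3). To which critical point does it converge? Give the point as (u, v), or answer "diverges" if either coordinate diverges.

(1, -2)

g is separable, so gradient descent decouples: u follows -∂g/∂u, v follows -∂g/∂v.
∂g/∂u = -12u(u - 3)(u - 1); at u=2 this is 24, so u decreases.
∂g/∂v = -3v(v + 2); at v=-3 this is -9, so v increases.
u converges to its nearest critical value 1 (a local min of the u-part); v converges to -2. The iterate converges to (1, -2).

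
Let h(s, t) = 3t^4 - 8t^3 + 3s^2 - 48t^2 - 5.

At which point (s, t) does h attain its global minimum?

(0, 4)

h(s,t) separates as P(s) + Q(t) − 5, so its minimum is min P + min Q − 5.
P'(s) = 6s vanishes at s ∈ {0}; Q'(t) = 12t(t - 4)(t + 2) vanishes at t ∈ {-2, 0, 4}.
Local minima of P (where P''>0): P(0)=0. Local minima of Q: Q(-2)=-80, Q(4)=-512.
So the global minimum of h is P(0) + Q(4) − 5 = 0 − 512 − 5 = -517, attained at (0, 4).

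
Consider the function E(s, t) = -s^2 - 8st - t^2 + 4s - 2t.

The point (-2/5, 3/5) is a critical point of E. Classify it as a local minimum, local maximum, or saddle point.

The Hessian of E is constant: H = [[-2, -8], [-8, -2]].
det(H) = (-2)·(-2) − (-8)² = -60.
Since det(H) < 0, H is indefinite and the critical point is a saddle point.

saddle point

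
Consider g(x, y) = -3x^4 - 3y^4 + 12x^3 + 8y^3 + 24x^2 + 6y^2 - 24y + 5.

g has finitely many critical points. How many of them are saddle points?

g separates as a function of x plus a function of y, so ∇g=0 decouples.
∂g/∂x = -12x(x - 4)(x + 1) = 0 at x ∈ {-1, 0, 4}; ∂g/∂y = -12(y - 2)(y - 1)(y + 1) = 0 at y ∈ {-1, 1, 2}.
The Hessian is diagonal: diag(g_xx, g_yy). Second derivatives: g_xx(-1)=-60, g_xx(0)=48, g_xx(4)=-240; g_yy(-1)=-72, g_yy(1)=24, g_yy(2)=-36.
Saddle points occur where the two diagonal entries have opposite signs: (-1, 1), (0, -1), (0, 2), (4, 1). Count: 4.

4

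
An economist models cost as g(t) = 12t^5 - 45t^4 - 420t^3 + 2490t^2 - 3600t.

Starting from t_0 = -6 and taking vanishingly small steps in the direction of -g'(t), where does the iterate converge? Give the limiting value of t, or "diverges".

diverges

g'(t) = 60(t - 4)(t - 3)(t - 1)(t + 5), so g'(-6) = 37800.
Gradient descent moves in the -g' direction, i.e. t is decreasing.
There is no critical point below t=-6, and g' keeps the same sign, so the iterate runs off to −∞.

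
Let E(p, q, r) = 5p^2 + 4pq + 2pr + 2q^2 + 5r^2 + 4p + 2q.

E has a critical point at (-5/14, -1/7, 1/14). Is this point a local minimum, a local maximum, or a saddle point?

local minimum

The Hessian is constant: H = [[10, 4, 2], [4, 4, 0], [2, 0, 10]].
Leading principal minors: Δ₁ = 10, Δ₂ = 24, Δ₃ = 224.
All leading minors are positive, so H is positive definite: a local minimum.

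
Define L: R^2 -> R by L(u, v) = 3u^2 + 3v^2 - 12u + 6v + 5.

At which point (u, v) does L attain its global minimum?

L(u,v) separates as P(u) + Q(v) + 5, so its minimum is min P + min Q + 5.
P'(u) = 6u - 12 vanishes at u ∈ {2}; Q'(v) = 6v + 6 vanishes at v ∈ {-1}.
Local minima of P (where P''>0): P(2)=-12. Local minima of Q: Q(-1)=-3.
So the global minimum of L is P(2) + Q(-1) + 5 = -12 − 3 + 5 = -10, attained at (2, -1).

(2, -1)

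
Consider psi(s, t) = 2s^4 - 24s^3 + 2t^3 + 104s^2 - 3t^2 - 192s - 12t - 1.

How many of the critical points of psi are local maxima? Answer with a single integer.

psi separates as a function of s plus a function of t, so ∇psi=0 decouples.
∂psi/∂s = 8(s - 4)(s - 3)(s - 2) = 0 at s ∈ {2, 3, 4}; ∂psi/∂t = 6(t - 2)(t + 1) = 0 at t ∈ {-1, 2}.
The Hessian is diagonal: diag(psi_ss, psi_tt). Second derivatives: psi_ss(2)=16, psi_ss(3)=-8, psi_ss(4)=16; psi_tt(-1)=-18, psi_tt(2)=18.
Local maxima occur where both diagonal entries negative: (3, -1). Count: 1.

1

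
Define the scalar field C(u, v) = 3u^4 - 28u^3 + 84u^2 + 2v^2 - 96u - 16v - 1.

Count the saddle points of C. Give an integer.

1

C separates as a function of u plus a function of v, so ∇C=0 decouples.
∂C/∂u = 12(u - 4)(u - 2)(u - 1) = 0 at u ∈ {1, 2, 4}; ∂C/∂v = 4(v - 4) = 0 at v ∈ {4}.
The Hessian is diagonal: diag(C_uu, C_vv). Second derivatives: C_uu(1)=36, C_uu(2)=-24, C_uu(4)=72; C_vv(4)=4.
Saddle points occur where the two diagonal entries have opposite signs: (2, 4). Count: 1.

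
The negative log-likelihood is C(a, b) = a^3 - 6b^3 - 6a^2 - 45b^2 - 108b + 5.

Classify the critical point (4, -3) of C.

local minimum

The mixed partial ∂²C/∂a∂b is 0, so the Hessian at any point is diag(C_aa, C_bb) = diag(6(a - 2), -18(2b + 5)).
At (4, -3): H = diag(12, 18).
Both eigenvalues are positive, so H is positive definite: a local minimum.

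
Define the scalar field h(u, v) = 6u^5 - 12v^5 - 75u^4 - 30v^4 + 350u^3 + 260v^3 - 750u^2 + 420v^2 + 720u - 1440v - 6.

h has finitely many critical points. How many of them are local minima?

4

h separates as a function of u plus a function of v, so ∇h=0 decouples.
∂h/∂u = 30(u - 4)(u - 3)(u - 2)(u - 1) = 0 at u ∈ {1, 2, 3, 4}; ∂h/∂v = -60(v - 3)(v - 1)(v + 2)(v + 4) = 0 at v ∈ {-4, -2, 1, 3}.
The Hessian is diagonal: diag(h_uu, h_vv). Second derivatives: h_uu(1)=-180, h_uu(2)=60, h_uu(3)=-60, h_uu(4)=180; h_vv(-4)=4200, h_vv(-2)=-1800, h_vv(1)=1800, h_vv(3)=-4200.
Local minima occur where both diagonal entries positive: (2, -4), (2, 1), (4, -4), (4, 1). Count: 4.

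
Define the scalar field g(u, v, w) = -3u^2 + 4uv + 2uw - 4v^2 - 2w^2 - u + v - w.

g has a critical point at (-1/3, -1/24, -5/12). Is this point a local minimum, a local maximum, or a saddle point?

local maximum

The Hessian is constant: H = [[-6, 4, 2], [4, -8, 0], [2, 0, -4]].
Leading principal minors: Δ₁ = -6, Δ₂ = 32, Δ₃ = -96.
The minors alternate sign starting negative (−, +, −), so H is negative definite: a local maximum.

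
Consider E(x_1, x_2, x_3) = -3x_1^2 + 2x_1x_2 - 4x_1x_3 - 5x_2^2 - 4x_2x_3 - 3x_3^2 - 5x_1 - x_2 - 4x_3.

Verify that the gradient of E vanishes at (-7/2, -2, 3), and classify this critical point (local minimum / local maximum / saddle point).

local maximum

∇E = (-6x_1 + 2x_2 - 4x_3 - 5, 2x_1 - 10x_2 - 4x_3 - 1, -4x_1 - 4x_2 - 6x_3 - 4); substituting (-7/2, -2, 3) gives ∇E = (0, 0, 0), so (-7/2, -2, 3) is indeed a critical point.
The Hessian is constant: H = [[-6, 2, -4], [2, -10, -4], [-4, -4, -6]].
Leading principal minors: Δ₁ = -6, Δ₂ = 56, Δ₃ = -16.
The minors alternate sign starting negative (−, +, −), so H is negative definite: a local maximum.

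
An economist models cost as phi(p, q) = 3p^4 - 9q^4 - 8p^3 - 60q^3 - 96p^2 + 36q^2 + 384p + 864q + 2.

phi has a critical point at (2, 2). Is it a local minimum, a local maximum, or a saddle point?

local maximum

The mixed partial ∂²phi/∂p∂q is 0, so the Hessian at any point is diag(phi_pp, phi_qq) = diag(12(3p^2 - 4p - 16), 36(-3q^2 - 10q + 2)).
At (2, 2): H = diag(-144, -1080).
Both eigenvalues are negative, so H is negative definite: a local maximum.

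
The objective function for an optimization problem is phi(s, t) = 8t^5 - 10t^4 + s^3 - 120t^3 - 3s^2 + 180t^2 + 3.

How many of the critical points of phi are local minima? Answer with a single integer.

phi separates as a function of s plus a function of t, so ∇phi=0 decouples.
∂phi/∂s = 3s(s - 2) = 0 at s ∈ {0, 2}; ∂phi/∂t = 40t(t - 3)(t - 1)(t + 3) = 0 at t ∈ {-3, 0, 1, 3}.
The Hessian is diagonal: diag(phi_ss, phi_tt). Second derivatives: phi_ss(0)=-6, phi_ss(2)=6; phi_tt(-3)=-2880, phi_tt(0)=360, phi_tt(1)=-320, phi_tt(3)=1440.
Local minima occur where both diagonal entries positive: (2, 0), (2, 3). Count: 2.

2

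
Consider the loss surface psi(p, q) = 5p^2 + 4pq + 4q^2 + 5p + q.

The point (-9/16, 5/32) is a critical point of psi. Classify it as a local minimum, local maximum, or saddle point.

local minimum

The Hessian of psi is constant: H = [[10, 4], [4, 8]].
det(H) = 10·8 − 4² = 64.
det(H) > 0 and tr(H) = 18 > 0, so H is positive definite and the point is a local minimum.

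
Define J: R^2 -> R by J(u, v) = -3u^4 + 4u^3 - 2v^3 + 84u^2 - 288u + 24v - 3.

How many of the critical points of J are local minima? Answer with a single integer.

J separates as a function of u plus a function of v, so ∇J=0 decouples.
∂J/∂u = -12(u - 3)(u - 2)(u + 4) = 0 at u ∈ {-4, 2, 3}; ∂J/∂v = -6(v - 2)(v + 2) = 0 at v ∈ {-2, 2}.
The Hessian is diagonal: diag(J_uu, J_vv). Second derivatives: J_uu(-4)=-504, J_uu(2)=72, J_uu(3)=-84; J_vv(-2)=24, J_vv(2)=-24.
Local minima occur where both diagonal entries positive: (2, -2). Count: 1.

1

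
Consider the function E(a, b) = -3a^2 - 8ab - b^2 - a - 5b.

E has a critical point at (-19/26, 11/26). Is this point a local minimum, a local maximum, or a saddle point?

saddle point

The Hessian of E is constant: H = [[-6, -8], [-8, -2]].
det(H) = (-6)·(-2) − (-8)² = -52.
Since det(H) < 0, H is indefinite and the critical point is a saddle point.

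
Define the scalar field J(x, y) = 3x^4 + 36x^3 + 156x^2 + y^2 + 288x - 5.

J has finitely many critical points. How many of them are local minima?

J separates as a function of x plus a function of y, so ∇J=0 decouples.
∂J/∂x = 12(x + 2)(x + 3)(x + 4) = 0 at x ∈ {-4, -3, -2}; ∂J/∂y = 2y = 0 at y ∈ {0}.
The Hessian is diagonal: diag(J_xx, J_yy). Second derivatives: J_xx(-4)=24, J_xx(-3)=-12, J_xx(-2)=24; J_yy(0)=2.
Local minima occur where both diagonal entries positive: (-4, 0), (-2, 0). Count: 2.

2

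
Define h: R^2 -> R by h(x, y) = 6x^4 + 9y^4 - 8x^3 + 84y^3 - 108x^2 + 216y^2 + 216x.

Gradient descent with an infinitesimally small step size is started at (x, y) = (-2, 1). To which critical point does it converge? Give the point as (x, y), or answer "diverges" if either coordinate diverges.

(-3, 0)

h is separable, so gradient descent decouples: x follows -∂h/∂x, y follows -∂h/∂y.
∂h/∂x = 24(x - 3)(x - 1)(x + 3); at x=-2 this is 360, so x decreases.
∂h/∂y = 36y(y + 3)(y + 4); at y=1 this is 720, so y decreases.
x converges to its nearest critical value -3 (a local min of the x-part); y converges to 0. The iterate converges to (-3, 0).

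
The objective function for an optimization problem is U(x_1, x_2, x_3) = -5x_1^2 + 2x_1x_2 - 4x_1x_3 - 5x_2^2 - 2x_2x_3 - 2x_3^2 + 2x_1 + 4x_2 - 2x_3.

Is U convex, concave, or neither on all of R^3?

U is quadratic, so its Hessian is the constant matrix H = [[-10, 2, -4], [2, -10, -2], [-4, -2, -4]].
Leading principal minors: -10, 96, -152.
Signs alternate −, +, − ⇒ H ≺ 0 ⇒ concave.

concave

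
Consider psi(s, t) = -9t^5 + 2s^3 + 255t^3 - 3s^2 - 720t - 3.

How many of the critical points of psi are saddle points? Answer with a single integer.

psi separates as a function of s plus a function of t, so ∇psi=0 decouples.
∂psi/∂s = 6s(s - 1) = 0 at s ∈ {0, 1}; ∂psi/∂t = -45(t - 4)(t - 1)(t + 1)(t + 4) = 0 at t ∈ {-4, -1, 1, 4}.
The Hessian is diagonal: diag(psi_ss, psi_tt). Second derivatives: psi_ss(0)=-6, psi_ss(1)=6; psi_tt(-4)=5400, psi_tt(-1)=-1350, psi_tt(1)=1350, psi_tt(4)=-5400.
Saddle points occur where the two diagonal entries have opposite signs: (0, -4), (0, 1), (1, -1), (1, 4). Count: 4.

4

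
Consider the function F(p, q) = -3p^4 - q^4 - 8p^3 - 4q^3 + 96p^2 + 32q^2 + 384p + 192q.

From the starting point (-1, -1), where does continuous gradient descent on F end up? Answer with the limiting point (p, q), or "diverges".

F is separable, so gradient descent decouples: p follows -∂F/∂p, q follows -∂F/∂q.
∂F/∂p = -12(p - 4)(p + 2)(p + 4); at p=-1 this is 180, so p decreases.
∂F/∂q = -4(q - 4)(q + 3)(q + 4); at q=-1 this is 120, so q decreases.
p converges to its nearest critical value -2 (a local min of the p-part); q converges to -3. The iterate converges to (-2, -3).

(-2, -3)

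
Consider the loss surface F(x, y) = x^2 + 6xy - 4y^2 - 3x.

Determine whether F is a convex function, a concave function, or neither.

neither

F is quadratic, so its Hessian is the constant matrix H = [[2, 6], [6, -8]].
det(H) = -52, tr(H) = -6.
det(H) < 0, so H is indefinite: neither convex nor concave.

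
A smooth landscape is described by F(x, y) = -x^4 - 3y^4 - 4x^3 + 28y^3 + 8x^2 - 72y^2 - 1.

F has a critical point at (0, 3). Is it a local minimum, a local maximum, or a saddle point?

The mixed partial ∂²F/∂x∂y is 0, so the Hessian at any point is diag(F_xx, F_yy) = diag(4(-3x^2 - 6x + 4), 12(-3y^2 + 14y - 12)).
At (0, 3): H = diag(16, 36).
Both eigenvalues are positive, so H is positive definite: a local minimum.

local minimum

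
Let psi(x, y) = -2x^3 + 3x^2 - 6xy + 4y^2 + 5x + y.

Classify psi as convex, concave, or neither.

neither

The term -2x^3 is cubic, so the Hessian is not constant.
∂²psi/∂x² = -12x + 6, which takes both signs as x varies (negative for sufficiently large x). A diagonal entry of the Hessian changing sign means the Hessian is neither positive- nor negative-semidefinite on all of R^2.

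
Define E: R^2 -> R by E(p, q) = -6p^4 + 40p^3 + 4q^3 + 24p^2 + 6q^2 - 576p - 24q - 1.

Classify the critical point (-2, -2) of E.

local maximum

The mixed partial ∂²E/∂p∂q is 0, so the Hessian at any point is diag(E_pp, E_qq) = diag(24(-3p^2 + 10p + 2), 12(2q + 1)).
At (-2, -2): H = diag(-720, -36).
Both eigenvalues are negative, so H is negative definite: a local maximum.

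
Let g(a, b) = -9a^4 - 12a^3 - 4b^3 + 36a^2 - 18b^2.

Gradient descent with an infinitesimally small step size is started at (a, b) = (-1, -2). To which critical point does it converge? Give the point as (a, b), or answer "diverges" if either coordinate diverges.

(0, -3)

g is separable, so gradient descent decouples: a follows -∂g/∂a, b follows -∂g/∂b.
∂g/∂a = -36a(a - 1)(a + 2); at a=-1 this is -72, so a increases.
∂g/∂b = -12b(b + 3); at b=-2 this is 24, so b decreases.
a converges to its nearest critical value 0 (a local min of the a-part); b converges to -3. The iterate converges to (0, -3).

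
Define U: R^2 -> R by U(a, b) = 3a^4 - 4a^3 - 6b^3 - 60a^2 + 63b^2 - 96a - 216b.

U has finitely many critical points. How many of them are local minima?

U separates as a function of a plus a function of b, so ∇U=0 decouples.
∂U/∂a = 12(a - 4)(a + 1)(a + 2) = 0 at a ∈ {-2, -1, 4}; ∂U/∂b = -18(b - 4)(b - 3) = 0 at b ∈ {3, 4}.
The Hessian is diagonal: diag(U_aa, U_bb). Second derivatives: U_aa(-2)=72, U_aa(-1)=-60, U_aa(4)=360; U_bb(3)=18, U_bb(4)=-18.
Local minima occur where both diagonal entries positive: (-2, 3), (4, 3). Count: 2.

2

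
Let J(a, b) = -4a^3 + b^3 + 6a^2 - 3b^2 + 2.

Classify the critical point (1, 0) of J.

The mixed partial ∂²J/∂a∂b is 0, so the Hessian at any point is diag(J_aa, J_bb) = diag(12(-2a + 1), 6(b - 1)).
At (1, 0): H = diag(-12, -6).
Both eigenvalues are negative, so H is negative definite: a local maximum.

local maximum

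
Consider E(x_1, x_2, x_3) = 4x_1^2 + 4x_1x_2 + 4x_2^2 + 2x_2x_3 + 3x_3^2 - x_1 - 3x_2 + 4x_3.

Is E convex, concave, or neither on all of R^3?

convex

E is quadratic, so its Hessian is the constant matrix H = [[8, 4, 0], [4, 8, 2], [0, 2, 6]].
Leading principal minors: 8, 48, 256.
All positive ⇒ H ≻ 0 ⇒ convex.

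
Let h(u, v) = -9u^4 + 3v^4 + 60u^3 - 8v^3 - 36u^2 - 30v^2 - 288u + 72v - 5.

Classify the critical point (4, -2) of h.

saddle point

The mixed partial ∂²h/∂u∂v is 0, so the Hessian at any point is diag(h_uu, h_vv) = diag(36(-3u^2 + 10u - 2), 12(3v^2 - 4v - 5)).
At (4, -2): H = diag(-360, 180).
The eigenvalues have opposite signs, so H is indefinite: a saddle point.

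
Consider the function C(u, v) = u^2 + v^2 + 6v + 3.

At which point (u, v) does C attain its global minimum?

C(u,v) separates as P(u) + Q(v) + 3, so its minimum is min P + min Q + 3.
P'(u) = 2u vanishes at u ∈ {0}; Q'(v) = 2v + 6 vanishes at v ∈ {-3}.
Local minima of P (where P''>0): P(0)=0. Local minima of Q: Q(-3)=-9.
So the global minimum of C is P(0) + Q(-3) + 3 = 0 − 9 + 3 = -6, attained at (0, -3).

(0, -3)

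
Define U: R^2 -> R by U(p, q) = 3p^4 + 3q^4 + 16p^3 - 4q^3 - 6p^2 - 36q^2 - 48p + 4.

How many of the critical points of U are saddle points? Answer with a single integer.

4

U separates as a function of p plus a function of q, so ∇U=0 decouples.
∂U/∂p = 12(p - 1)(p + 1)(p + 4) = 0 at p ∈ {-4, -1, 1}; ∂U/∂q = 12q(q - 3)(q + 2) = 0 at q ∈ {-2, 0, 3}.
The Hessian is diagonal: diag(U_pp, U_qq). Second derivatives: U_pp(-4)=180, U_pp(-1)=-72, U_pp(1)=120; U_qq(-2)=120, U_qq(0)=-72, U_qq(3)=180.
Saddle points occur where the two diagonal entries have opposite signs: (-4, 0), (-1, -2), (-1, 3), (1, 0). Count: 4.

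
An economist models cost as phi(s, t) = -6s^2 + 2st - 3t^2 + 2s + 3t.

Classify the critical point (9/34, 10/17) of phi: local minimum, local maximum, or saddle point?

local maximum

The Hessian of phi is constant: H = [[-12, 2], [2, -6]].
det(H) = (-12)·(-6) − 2² = 68.
det(H) > 0 and tr(H) = -18 < 0, so H is negative definite and the point is a local maximum.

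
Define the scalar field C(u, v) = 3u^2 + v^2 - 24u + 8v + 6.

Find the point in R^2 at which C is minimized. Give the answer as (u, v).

C(u,v) separates as P(u) + Q(v) + 6, so its minimum is min P + min Q + 6.
P'(u) = 6u - 24 vanishes at u ∈ {4}; Q'(v) = 2v + 8 vanishes at v ∈ {-4}.
Local minima of P (where P''>0): P(4)=-48. Local minima of Q: Q(-4)=-16.
So the global minimum of C is P(4) + Q(-4) + 6 = -48 − 16 + 6 = -58, attained at (4, -4).

(4, -4)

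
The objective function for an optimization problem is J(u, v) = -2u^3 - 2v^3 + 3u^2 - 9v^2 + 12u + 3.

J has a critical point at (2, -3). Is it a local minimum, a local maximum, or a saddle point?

The mixed partial ∂²J/∂u∂v is 0, so the Hessian at any point is diag(J_uu, J_vv) = diag(6(-2u + 1), -6(2v + 3)).
At (2, -3): H = diag(-18, 18).
The eigenvalues have opposite signs, so H is indefinite: a saddle point.

saddle point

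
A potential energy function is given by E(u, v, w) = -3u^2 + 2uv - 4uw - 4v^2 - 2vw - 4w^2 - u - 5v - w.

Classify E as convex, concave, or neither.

concave

E is quadratic, so its Hessian is the constant matrix H = [[-6, 2, -4], [2, -8, -2], [-4, -2, -8]].
Leading principal minors: -6, 44, -168.
Signs alternate −, +, − ⇒ H ≺ 0 ⇒ concave.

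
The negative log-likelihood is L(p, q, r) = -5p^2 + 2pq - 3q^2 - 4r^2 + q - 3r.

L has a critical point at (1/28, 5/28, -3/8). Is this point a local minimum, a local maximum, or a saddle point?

local maximum

The Hessian is constant: H = [[-10, 2, 0], [2, -6, 0], [0, 0, -8]].
Leading principal minors: Δ₁ = -10, Δ₂ = 56, Δ₃ = -448.
The minors alternate sign starting negative (−, +, −), so H is negative definite: a local maximum.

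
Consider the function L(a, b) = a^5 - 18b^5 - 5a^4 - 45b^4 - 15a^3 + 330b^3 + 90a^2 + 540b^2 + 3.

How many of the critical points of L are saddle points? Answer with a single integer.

8

L separates as a function of a plus a function of b, so ∇L=0 decouples.
∂L/∂a = 5a(a - 4)(a - 3)(a + 3) = 0 at a ∈ {-3, 0, 3, 4}; ∂L/∂b = -90b(b - 3)(b + 1)(b + 4) = 0 at b ∈ {-4, -1, 0, 3}.
The Hessian is diagonal: diag(L_aa, L_bb). Second derivatives: L_aa(-3)=-630, L_aa(0)=180, L_aa(3)=-90, L_aa(4)=140; L_bb(-4)=7560, L_bb(-1)=-1080, L_bb(0)=1080, L_bb(3)=-7560.
Saddle points occur where the two diagonal entries have opposite signs: (-3, -4), (-3, 0), (0, -1), (0, 3), (3, -4), (3, 0), (4, -1), (4, 3). Count: 8.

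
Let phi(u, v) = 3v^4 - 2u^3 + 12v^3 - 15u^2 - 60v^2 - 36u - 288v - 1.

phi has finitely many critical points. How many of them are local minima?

phi separates as a function of u plus a function of v, so ∇phi=0 decouples.
∂phi/∂u = -6(u + 2)(u + 3) = 0 at u ∈ {-3, -2}; ∂phi/∂v = 12(v - 3)(v + 2)(v + 4) = 0 at v ∈ {-4, -2, 3}.
The Hessian is diagonal: diag(phi_uu, phi_vv). Second derivatives: phi_uu(-3)=6, phi_uu(-2)=-6; phi_vv(-4)=168, phi_vv(-2)=-120, phi_vv(3)=420.
Local minima occur where both diagonal entries positive: (-3, -4), (-3, 3). Count: 2.

2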